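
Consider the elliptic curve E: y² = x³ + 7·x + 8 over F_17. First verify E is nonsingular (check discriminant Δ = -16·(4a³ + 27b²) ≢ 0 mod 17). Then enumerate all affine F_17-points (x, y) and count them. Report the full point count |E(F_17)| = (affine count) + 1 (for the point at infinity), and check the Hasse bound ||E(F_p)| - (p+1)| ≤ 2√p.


Affine points = {(0, 5), (0, 12), (1, 4), (1, 13), (2, 8), (2, 9), (4, 7), (4, 10), (5, 7), (5, 10), (7, 3), (7, 14), (8, 7), (8, 10), (9, 1), (9, 16), (12, 1), (12, 16), (13, 1), (13, 16), (16, 0)}; affine count = 21; |E(F_17)| = 22.

Discriminant check: Δ ∝ 4a³ + 27b² = 4·7³ + 27·8² = 4·343 + 27·64 ≡ 6 (mod 17). Nonzero ⇒ E is nonsingular.
For each x ∈ F_17, compute rhs = x³ + 7·x + 8 mod 17, then count y ∈ F_17 with y² ≡ rhs.
  x = 0: rhs = 8, matching y values: 5, 12 (2 points).
  x = 1: rhs = 16, matching y values: 4, 13 (2 points).
  x = 2: rhs = 13, matching y values: 8, 9 (2 points).
  x = 3: rhs = 5, matching y values: none (0 points).
  x = 4: rhs = 15, matching y values: 7, 10 (2 points).
  x = 5: rhs = 15, matching y values: 7, 10 (2 points).
  x = 6: rhs = 11, matching y values: none (0 points).
  x = 7: rhs = 9, matching y values: 3, 14 (2 points).
  x = 8: rhs = 15, matching y values: 7, 10 (2 points).
  x = 9: rhs = 1, matching y values: 1, 16 (2 points).
  x = 10: rhs = 7, matching y values: none (0 points).
  x = 11: rhs = 5, matching y values: none (0 points).
  x = 12: rhs = 1, matching y values: 1, 16 (2 points).
  x = 13: rhs = 1, matching y values: 1, 16 (2 points).
  x = 14: rhs = 11, matching y values: none (0 points).
  x = 15: rhs = 3, matching y values: none (0 points).
  x = 16: rhs = 0, matching y values: 0 (1 points).
Total affine count: 21.
Full point count |E(F_17)| = 21 + 1 = 22.
Hasse bound: |22 − (17+1)| = |4| = 4 ≤ 2√17 ≈ 8.2462 ✓.


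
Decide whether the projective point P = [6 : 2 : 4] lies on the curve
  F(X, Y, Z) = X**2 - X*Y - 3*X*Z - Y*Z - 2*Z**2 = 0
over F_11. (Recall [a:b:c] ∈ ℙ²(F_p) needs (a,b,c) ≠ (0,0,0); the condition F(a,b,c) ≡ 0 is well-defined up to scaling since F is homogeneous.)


F(6,2,4) ≡ 0 (mod 11); P is on the curve.

Evaluate F(6, 2, 4) term-by-term (mod 11).
  X**2 ↦ 1·36·1·1 = 36
  -X*Y ↦ -1·6·2·1 = -12
  -3*X*Z ↦ -3·6·1·4 = -72
  -Y*Z ↦ -1·1·2·4 = -8
  -2*Z**2 ↦ -2·1·1·16 = -32
Sum: F(6, 2, 4) = (36) + (-12) + (-72) + (-8) + (-32) = -88.
Reducing mod 11: -88 ≡ 0 (mod 11).
Since F(a, b, c) ≡ 0 (mod 11), P lies on the curve.


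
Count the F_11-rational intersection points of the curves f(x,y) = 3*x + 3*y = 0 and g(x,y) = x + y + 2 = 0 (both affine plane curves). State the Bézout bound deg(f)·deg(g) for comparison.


Common zeros: ∅; count = 0; Bézout bound = 1.

deg(f) = 1, deg(g) = 1, so Bézout bound = 1.
Scan x ∈ F_11. For each x, list the y ∈ F_11 with f(x, y) ≡ 0 and those with g(x, y) ≡ 0 (mod 11); the common zeros in that column are the intersection.
  x = 0: f ≡ 0 at y ∈ {0}; g ≡ 0 at y ∈ {9}; common: ∅.
  x = 1: f ≡ 0 at y ∈ {10}; g ≡ 0 at y ∈ {8}; common: ∅.
  x = 2: f ≡ 0 at y ∈ {9}; g ≡ 0 at y ∈ {7}; common: ∅.
  x = 3: f ≡ 0 at y ∈ {8}; g ≡ 0 at y ∈ {6}; common: ∅.
  x = 4: f ≡ 0 at y ∈ {7}; g ≡ 0 at y ∈ {5}; common: ∅.
  x = 5: f ≡ 0 at y ∈ {6}; g ≡ 0 at y ∈ {4}; common: ∅.
  x = 6: f ≡ 0 at y ∈ {5}; g ≡ 0 at y ∈ {3}; common: ∅.
  x = 7: f ≡ 0 at y ∈ {4}; g ≡ 0 at y ∈ {2}; common: ∅.
  x = 8: f ≡ 0 at y ∈ {3}; g ≡ 0 at y ∈ {1}; common: ∅.
  x = 9: f ≡ 0 at y ∈ {2}; g ≡ 0 at y ∈ {0}; common: ∅.
  x = 10: f ≡ 0 at y ∈ {1}; g ≡ 0 at y ∈ {10}; common: ∅.
Collecting: common zeros = ∅, so the count is 0.
Comparison with the Bézout bound: 0 ≤ 1 = deg(f)·deg(g), as expected for curves with no common component (the affine F_11-count falls short of the bound because intersections may lie at infinity, over extension fields, or carry multiplicity).


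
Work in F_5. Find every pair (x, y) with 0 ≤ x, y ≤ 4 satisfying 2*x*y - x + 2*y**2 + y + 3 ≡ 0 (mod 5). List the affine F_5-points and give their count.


Affine F_5-points: {(3, 0), (3, 4), (4, 1), (4, 2)}; count = 4.

For each of the 25 pairs (x, y) ∈ F_5², evaluate f(x, y) mod 5. Record the zeros.
  x = 0: [0↦3, 1↦1, 2↦3, 3↦4, 4↦4]  zeros at y ∈ ∅
  x = 1: [0↦2, 1↦2, 2↦1, 3↦4, 4↦1]  zeros at y ∈ ∅
  x = 2: [0↦1, 1↦3, 2↦4, 3↦4, 4↦3]  zeros at y ∈ ∅
  x = 3: [0↦0, 1↦4, 2↦2, 3↦4, 4↦0]  zeros at y ∈ {0, 4}
  x = 4: [0↦4, 1↦0, 2↦0, 3↦4, 4↦2]  zeros at y ∈ {1, 2}
Collecting zeros: affine points = {(3, 0), (3, 4), (4, 1), (4, 2)}.
Total count |C(F_5)_aff| = 4.


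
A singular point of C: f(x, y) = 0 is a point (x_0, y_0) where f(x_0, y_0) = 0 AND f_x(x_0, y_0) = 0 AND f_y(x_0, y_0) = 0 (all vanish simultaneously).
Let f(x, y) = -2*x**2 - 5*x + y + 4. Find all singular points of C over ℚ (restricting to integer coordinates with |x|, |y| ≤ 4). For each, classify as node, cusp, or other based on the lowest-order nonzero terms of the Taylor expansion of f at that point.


No singular points in the scanned grid; C is smooth there.

Compute partial derivatives:
  f_x = -4*x - 5.
  f_y = 1.
f_y = 1 is a nonzero constant, so f_y never vanishes: no point (x, y) can satisfy f = f_x = f_y = 0. In particular no (x, y) ∈ {−4, ..., 4}² is singular; the curve is smooth.


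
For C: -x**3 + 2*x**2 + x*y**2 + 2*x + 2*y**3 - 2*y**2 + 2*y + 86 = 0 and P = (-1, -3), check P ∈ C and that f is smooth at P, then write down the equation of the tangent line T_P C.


Tangent line at P: 4*x + 74*y + 226 = 0.

Step 1: f(-1, -3) = 0, so P lies on C.
Step 2: partial derivatives
  f_x(x, y) = -3*x**2 + 4*x + y**2 + 2, f_y(x, y) = 2*x*y + 6*y**2 - 4*y + 2.
  f_x(P) = 4, f_y(P) = 74 (gradient nonzero, so P is smooth).
Step 3: tangent line at P: 4·(x − -1) + 74·(y − -3) = 0.
Expanding: 4*x + 74*y + 226 = 0.


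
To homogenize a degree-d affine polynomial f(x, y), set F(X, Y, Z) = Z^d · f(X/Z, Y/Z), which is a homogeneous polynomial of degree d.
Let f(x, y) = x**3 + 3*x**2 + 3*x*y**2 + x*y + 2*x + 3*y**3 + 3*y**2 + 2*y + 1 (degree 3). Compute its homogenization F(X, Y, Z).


F(X, Y, Z) = X**3 + 3*X**2*Z + 3*X*Y**2 + X*Y*Z + 2*X*Z**2 + 3*Y**3 + 3*Y**2*Z + 2*Y*Z**2 + Z**3

deg(f) = 3.
Substitute x = X/Z, y = Y/Z into f, then multiply by Z^3.
  monomial 1·x^3·y^0 ↦ 1·X^3·Y^0·Z^0.
  monomial 3·x^2·y^0 ↦ 3·X^2·Y^0·Z^1.
  monomial 3·x^1·y^2 ↦ 3·X^1·Y^2·Z^0.
  monomial 1·x^1·y^1 ↦ 1·X^1·Y^1·Z^1.
  monomial 2·x^1·y^0 ↦ 2·X^1·Y^0·Z^2.
  monomial 3·x^0·y^3 ↦ 3·X^0·Y^3·Z^0.
  monomial 3·x^0·y^2 ↦ 3·X^0·Y^2·Z^1.
  monomial 2·x^0·y^1 ↦ 2·X^0·Y^1·Z^2.
  monomial 1·x^0·y^0 ↦ 1·X^0·Y^0·Z^3.
Collecting: F(X, Y, Z) = X**3 + 3*X**2*Z + 3*X*Y**2 + X*Y*Z + 2*X*Z**2 + 3*Y**3 + 3*Y**2*Z + 2*Y*Z**2 + Z**3.


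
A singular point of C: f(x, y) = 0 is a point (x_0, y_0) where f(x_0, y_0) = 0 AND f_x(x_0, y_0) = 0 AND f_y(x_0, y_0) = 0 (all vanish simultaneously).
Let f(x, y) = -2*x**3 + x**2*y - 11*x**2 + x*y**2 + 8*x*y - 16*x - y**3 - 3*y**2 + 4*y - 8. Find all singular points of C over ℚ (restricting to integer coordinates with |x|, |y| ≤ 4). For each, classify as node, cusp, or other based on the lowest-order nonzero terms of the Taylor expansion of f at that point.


Singular points: {(-2, -2)}; classification: node.

Compute partial derivatives:
  f_x = -6*x**2 + 2*x*y - 22*x + y**2 + 8*y - 16.
  f_y = x**2 + 2*x*y + 8*x - 3*y**2 - 6*y + 4.
Scan x_0 ∈ {−4, ..., 4}. For each x_0, f_y(x_0, y) is a polynomial in y; find its integer roots y ∈ {−4, ..., 4}, then test f_x and f at those candidates.
  x = -4: f_y(-4, y) = -3*y**2 - 14*y - 12; no integer root y with |y| ≤ 4.
  x = -3: f_y(-3, y) = -3*y**2 - 12*y - 11; no integer root y with |y| ≤ 4.
  x = -2: f_y(-2, y) = -3*y**2 - 10*y - 8; vanishes at y ∈ {-2}. (-2, -2): f_x = 0, f = 0 — SINGULAR.
  x = -1: f_y(-1, y) = -3*y**2 - 8*y - 3; no integer root y with |y| ≤ 4.
  x = 0: f_y(0, y) = -3*y**2 - 6*y + 4; no integer root y with |y| ≤ 4.
  x = 1: f_y(1, y) = -3*y**2 - 4*y + 13; no integer root y with |y| ≤ 4.
  x = 2: f_y(2, y) = -3*y**2 - 2*y + 24; no integer root y with |y| ≤ 4.
  x = 3: f_y(3, y) = 37 - 3*y**2; no integer root y with |y| ≤ 4.
  x = 4: f_y(4, y) = -3*y**2 + 2*y + 52; no integer root y with |y| ≤ 4.
Only singular point on the grid: (-2, -2).
Classify: substitute x = -2 + u, y = -2 + v and expand: f = -2*u**3 + u**2*v - u**2 + u*v**2 - v**3 + v**2.
No constant or linear terms (consistent with a singular point). Quadratic part: -u**2 + v**2. Cubic part: -2*u**3 + u**2*v + u*v**2 - v**3.
The quadratic part v**2 - u**2 = (v − u)(v + u) splits into two distinct linear factors, so there are two distinct tangent lines y − -2 = ±(x − -2) — this is a node (ordinary double point).
Classification: node.


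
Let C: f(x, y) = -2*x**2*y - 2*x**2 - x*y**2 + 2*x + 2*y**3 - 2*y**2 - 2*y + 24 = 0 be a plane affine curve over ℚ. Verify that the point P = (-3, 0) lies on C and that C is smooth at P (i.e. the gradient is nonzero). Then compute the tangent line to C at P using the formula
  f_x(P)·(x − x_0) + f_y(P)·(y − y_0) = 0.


Tangent line at P: 14*x - 20*y + 42 = 0.

Step 1: f(-3, 0) = 0, so P lies on C.
Step 2: partial derivatives
  f_x(x, y) = -4*x*y - 4*x - y**2 + 2, f_y(x, y) = -2*x**2 - 2*x*y + 6*y**2 - 4*y - 2.
  f_x(P) = 14, f_y(P) = -20 (gradient nonzero, so P is smooth).
Step 3: tangent line at P: 14·(x − -3) + -20·(y − 0) = 0.
Expanding: 14*x - 20*y + 42 = 0.


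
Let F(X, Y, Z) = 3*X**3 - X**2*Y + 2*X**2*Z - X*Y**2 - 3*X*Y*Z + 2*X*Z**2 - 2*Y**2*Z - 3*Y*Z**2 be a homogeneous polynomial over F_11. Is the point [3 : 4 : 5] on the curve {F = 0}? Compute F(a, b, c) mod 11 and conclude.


F(3,4,5) ≡ 4 (mod 11); P is NOT on the curve.

Evaluate F(3, 4, 5) term-by-term (mod 11).
  3*X**3 ↦ 3·27·1·1 = 81
  -X**2*Y ↦ -1·9·4·1 = -36
  2*X**2*Z ↦ 2·9·1·5 = 90
  -X*Y**2 ↦ -1·3·16·1 = -48
  -3*X*Y*Z ↦ -3·3·4·5 = -180
  2*X*Z**2 ↦ 2·3·1·25 = 150
  -2*Y**2*Z ↦ -2·1·16·5 = -160
  -3*Y*Z**2 ↦ -3·1·4·25 = -300
Sum: F(3, 4, 5) = (81) + (-36) + (90) + (-48) + (-180) + (150) + (-160) + (-300) = -403.
Reducing mod 11: -403 ≡ 4 (mod 11).
Since F(a, b, c) ≡ 4 ≠ 0 (mod 11), P does NOT lie on the curve.


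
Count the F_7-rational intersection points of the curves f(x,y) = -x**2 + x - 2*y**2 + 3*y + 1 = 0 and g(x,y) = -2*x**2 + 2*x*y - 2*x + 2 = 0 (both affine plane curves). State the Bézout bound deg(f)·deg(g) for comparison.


Common zeros: {(5, 3), (6, 1)}; count = 2; Bézout bound = 4.

deg(f) = 2, deg(g) = 2, so Bézout bound = 4.
Scan x ∈ F_7. For each x, list the y ∈ F_7 with f(x, y) ≡ 0 and those with g(x, y) ≡ 0 (mod 7); the common zeros in that column are the intersection.
  x = 0: f ≡ 0 at y ∈ ∅; g ≡ 0 at y ∈ ∅; common: ∅.
  x = 1: f ≡ 0 at y ∈ ∅; g ≡ 0 at y ∈ {1}; common: ∅.
  x = 2: f ≡ 0 at y ∈ {1, 4}; g ≡ 0 at y ∈ {6}; common: ∅.
  x = 3: f ≡ 0 at y ∈ {2, 3}; g ≡ 0 at y ∈ {6}; common: ∅.
  x = 4: f ≡ 0 at y ∈ ∅; g ≡ 0 at y ∈ {3}; common: ∅.
  x = 5: f ≡ 0 at y ∈ {2, 3}; g ≡ 0 at y ∈ {3}; common: {3}.
  x = 6: f ≡ 0 at y ∈ {1, 4}; g ≡ 0 at y ∈ {1}; common: {1}.
Collecting: common zeros = {(5, 3), (6, 1)}, so the count is 2.
Comparison with the Bézout bound: 2 ≤ 4 = deg(f)·deg(g), as expected for curves with no common component (the affine F_7-count falls short of the bound because intersections may lie at infinity, over extension fields, or carry multiplicity).


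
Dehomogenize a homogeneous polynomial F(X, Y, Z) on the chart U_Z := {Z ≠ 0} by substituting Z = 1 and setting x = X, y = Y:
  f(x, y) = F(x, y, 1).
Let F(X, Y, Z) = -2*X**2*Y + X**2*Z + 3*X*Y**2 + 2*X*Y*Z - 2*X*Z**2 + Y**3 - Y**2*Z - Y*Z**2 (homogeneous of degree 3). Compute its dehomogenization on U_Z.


f(x, y) = -2*x**2*y + x**2 + 3*x*y**2 + 2*x*y - 2*x + y**3 - y**2 - y

On U_Z we set Z = 1. Each monomial c·X^i·Y^j·Z^k in F becomes c·x^i·y^j·1^k = c·x^i·y^j.
Substituting Z = 1: F(X, Y, 1) = -2*x**2*y + x**2 + 3*x*y**2 + 2*x*y - 2*x + y**3 - y**2 - y.
Note: deg(f) ≤ deg(F) = 3; strict inequality happens when F is divisible by Z (lost terms).


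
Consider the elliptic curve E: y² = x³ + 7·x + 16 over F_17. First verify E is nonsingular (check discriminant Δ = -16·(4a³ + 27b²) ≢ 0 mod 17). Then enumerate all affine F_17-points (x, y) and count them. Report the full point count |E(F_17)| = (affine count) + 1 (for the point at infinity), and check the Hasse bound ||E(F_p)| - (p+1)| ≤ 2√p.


Affine points = {(0, 4), (0, 13), (2, 2), (2, 15), (3, 8), (3, 9), (6, 6), (6, 11), (7, 0), (9, 3), (9, 14), (10, 7), (10, 10), (11, 8), (11, 9), (12, 3), (12, 14), (13, 3), (13, 14), (14, 6), (14, 11), (16, 5), (16, 12)}; affine count = 23; |E(F_17)| = 24.

Discriminant check: Δ ∝ 4a³ + 27b² = 4·7³ + 27·16² = 4·343 + 27·256 ≡ 5 (mod 17). Nonzero ⇒ E is nonsingular.
For each x ∈ F_17, compute rhs = x³ + 7·x + 16 mod 17, then count y ∈ F_17 with y² ≡ rhs.
  x = 0: rhs = 16, matching y values: 4, 13 (2 points).
  x = 1: rhs = 7, matching y values: none (0 points).
  x = 2: rhs = 4, matching y values: 2, 15 (2 points).
  x = 3: rhs = 13, matching y values: 8, 9 (2 points).
  x = 4: rhs = 6, matching y values: none (0 points).
  x = 5: rhs = 6, matching y values: none (0 points).
  x = 6: rhs = 2, matching y values: 6, 11 (2 points).
  x = 7: rhs = 0, matching y values: 0 (1 points).
  x = 8: rhs = 6, matching y values: none (0 points).
  x = 9: rhs = 9, matching y values: 3, 14 (2 points).
  x = 10: rhs = 15, matching y values: 7, 10 (2 points).
  x = 11: rhs = 13, matching y values: 8, 9 (2 points).
  x = 12: rhs = 9, matching y values: 3, 14 (2 points).
  x = 13: rhs = 9, matching y values: 3, 14 (2 points).
  x = 14: rhs = 2, matching y values: 6, 11 (2 points).
  x = 15: rhs = 11, matching y values: none (0 points).
  x = 16: rhs = 8, matching y values: 5, 12 (2 points).
Total affine count: 23.
Full point count |E(F_17)| = 23 + 1 = 24.
Hasse bound: |24 − (17+1)| = |6| = 6 ≤ 2√17 ≈ 8.2462 ✓.


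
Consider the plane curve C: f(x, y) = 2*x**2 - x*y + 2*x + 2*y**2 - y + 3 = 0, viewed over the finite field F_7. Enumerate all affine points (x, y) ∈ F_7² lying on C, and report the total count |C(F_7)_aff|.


Affine F_7-points: {(1, 0), (1, 1), (2, 1), (2, 4), (5, 0), (5, 3), (6, 3), (6, 4)}; count = 8.

For each of the 49 pairs (x, y) ∈ F_7², evaluate f(x, y) mod 7. Record the zeros.
  x = 0: [0↦3, 1↦4, 2↦2, 3↦4, 4↦3, 5↦6, 6↦6]  zeros at y ∈ ∅
  x = 1: [0↦0, 1↦0, 2↦4, 3↦5, 4↦3, 5↦5, 6↦4]  zeros at y ∈ {0, 1}
  x = 2: [0↦1, 1↦0, 2↦3, 3↦3, 4↦0, 5↦1, 6↦6]  zeros at y ∈ {1, 4}
  x = 3: [0↦6, 1↦4, 2↦6, 3↦5, 4↦1, 5↦1, 6↦5]  zeros at y ∈ ∅
  x = 4: [0↦1, 1↦5, 2↦6, 3↦4, 4↦6, 5↦5, 6↦1]  zeros at y ∈ ∅
  x = 5: [0↦0, 1↦3, 2↦3, 3↦0, 4↦1, 5↦6, 6↦1]  zeros at y ∈ {0, 3}
  x = 6: [0↦3, 1↦5, 2↦4, 3↦0, 4↦0, 5↦4, 6↦5]  zeros at y ∈ {3, 4}
Collecting zeros: affine points = {(1, 0), (1, 1), (2, 1), (2, 4), (5, 0), (5, 3), (6, 3), (6, 4)}.
Total count |C(F_7)_aff| = 8.


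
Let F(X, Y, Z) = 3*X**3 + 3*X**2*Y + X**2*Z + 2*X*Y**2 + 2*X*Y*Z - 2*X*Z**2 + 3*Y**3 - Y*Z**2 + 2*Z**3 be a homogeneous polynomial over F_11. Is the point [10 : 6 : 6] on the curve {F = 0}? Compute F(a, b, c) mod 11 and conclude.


F(10,6,6) ≡ 10 (mod 11); P is NOT on the curve.

Evaluate F(10, 6, 6) term-by-term (mod 11).
  3*X**3 ↦ 3·1000·1·1 = 3000
  3*X**2*Y ↦ 3·100·6·1 = 1800
  X**2*Z ↦ 1·100·1·6 = 600
  2*X*Y**2 ↦ 2·10·36·1 = 720
  2*X*Y*Z ↦ 2·10·6·6 = 720
  -2*X*Z**2 ↦ -2·10·1·36 = -720
  3*Y**3 ↦ 3·1·216·1 = 648
  -Y*Z**2 ↦ -1·1·6·36 = -216
  2*Z**3 ↦ 2·1·1·216 = 432
Sum: F(10, 6, 6) = (3000) + (1800) + (600) + (720) + (720) + (-720) + (648) + (-216) + (432) = 6984.
Reducing mod 11: 6984 ≡ 10 (mod 11).
Since F(a, b, c) ≡ 10 ≠ 0 (mod 11), P does NOT lie on the curve.


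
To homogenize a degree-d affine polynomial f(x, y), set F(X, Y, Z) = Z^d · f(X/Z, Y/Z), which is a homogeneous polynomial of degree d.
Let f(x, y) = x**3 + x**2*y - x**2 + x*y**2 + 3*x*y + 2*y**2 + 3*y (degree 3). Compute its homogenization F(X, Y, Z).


F(X, Y, Z) = X**3 + X**2*Y - X**2*Z + X*Y**2 + 3*X*Y*Z + 2*Y**2*Z + 3*Y*Z**2

deg(f) = 3.
Substitute x = X/Z, y = Y/Z into f, then multiply by Z^3.
  monomial 1·x^3·y^0 ↦ 1·X^3·Y^0·Z^0.
  monomial 1·x^2·y^1 ↦ 1·X^2·Y^1·Z^0.
  monomial -1·x^2·y^0 ↦ -1·X^2·Y^0·Z^1.
  monomial 1·x^1·y^2 ↦ 1·X^1·Y^2·Z^0.
  monomial 3·x^1·y^1 ↦ 3·X^1·Y^1·Z^1.
  monomial 2·x^0·y^2 ↦ 2·X^0·Y^2·Z^1.
  monomial 3·x^0·y^1 ↦ 3·X^0·Y^1·Z^2.
Collecting: F(X, Y, Z) = X**3 + X**2*Y - X**2*Z + X*Y**2 + 3*X*Y*Z + 2*Y**2*Z + 3*Y*Z**2.


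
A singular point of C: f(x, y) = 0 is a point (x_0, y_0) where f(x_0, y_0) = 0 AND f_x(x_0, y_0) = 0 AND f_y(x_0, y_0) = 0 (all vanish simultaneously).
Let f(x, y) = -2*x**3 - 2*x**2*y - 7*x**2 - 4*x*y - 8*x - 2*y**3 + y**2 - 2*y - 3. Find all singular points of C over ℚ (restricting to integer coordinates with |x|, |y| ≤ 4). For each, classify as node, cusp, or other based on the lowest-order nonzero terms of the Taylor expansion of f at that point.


Singular points: {(-1, 0)}; classification: node.

Compute partial derivatives:
  f_x = -6*x**2 - 4*x*y - 14*x - 4*y - 8.
  f_y = -2*x**2 - 4*x - 6*y**2 + 2*y - 2.
Scan x_0 ∈ {−4, ..., 4}. For each x_0, f_y(x_0, y) is a polynomial in y; find its integer roots y ∈ {−4, ..., 4}, then test f_x and f at those candidates.
  x = -4: f_y(-4, y) = -6*y**2 + 2*y - 18; no integer root y with |y| ≤ 4.
  x = -3: f_y(-3, y) = -6*y**2 + 2*y - 8; no integer root y with |y| ≤ 4.
  x = -2: f_y(-2, y) = -6*y**2 + 2*y - 2; no integer root y with |y| ≤ 4.
  x = -1: f_y(-1, y) = -6*y**2 + 2*y; vanishes at y ∈ {0}. (-1, 0): f_x = 0, f = 0 — SINGULAR.
  x = 0: f_y(0, y) = -6*y**2 + 2*y - 2; no integer root y with |y| ≤ 4.
  x = 1: f_y(1, y) = -6*y**2 + 2*y - 8; no integer root y with |y| ≤ 4.
  x = 2: f_y(2, y) = -6*y**2 + 2*y - 18; no integer root y with |y| ≤ 4.
  x = 3: f_y(3, y) = -6*y**2 + 2*y - 32; no integer root y with |y| ≤ 4.
  x = 4: f_y(4, y) = -6*y**2 + 2*y - 50; no integer root y with |y| ≤ 4.
Only singular point on the grid: (-1, 0).
Classify: substitute x = -1 + u, y = 0 + v and expand: f = -2*u**3 - 2*u**2*v - u**2 - 2*v**3 + v**2.
No constant or linear terms (consistent with a singular point). Quadratic part: -u**2 + v**2. Cubic part: -2*u**3 - 2*u**2*v - 2*v**3.
The quadratic part v**2 - u**2 = (v − u)(v + u) splits into two distinct linear factors, so there are two distinct tangent lines y − 0 = ±(x − -1) — this is a node (ordinary double point).
Classification: node.


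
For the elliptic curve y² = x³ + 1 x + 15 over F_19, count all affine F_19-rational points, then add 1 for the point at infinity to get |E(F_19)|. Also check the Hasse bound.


Affine points = {(1, 6), (1, 13), (2, 5), (2, 14), (3, 8), (3, 11), (4, 8), (4, 11), (6, 3), (6, 16), (7, 2), (7, 17), (12, 8), (12, 11), (15, 2), (15, 17), (16, 2), (16, 17), (17, 9), (17, 10)}; affine count = 20; |E(F_19)| = 21.

Discriminant check: Δ ∝ 4a³ + 27b² = 4·1³ + 27·15² = 4·1 + 27·225 ≡ 18 (mod 19). Nonzero ⇒ E is nonsingular.
For each x ∈ F_19, compute rhs = x³ + 1·x + 15 mod 19, then count y ∈ F_19 with y² ≡ rhs.
  x = 0: rhs = 15, matching y values: none (0 points).
  x = 1: rhs = 17, matching y values: 6, 13 (2 points).
  x = 2: rhs = 6, matching y values: 5, 14 (2 points).
  x = 3: rhs = 7, matching y values: 8, 11 (2 points).
  x = 4: rhs = 7, matching y values: 8, 11 (2 points).
  x = 5: rhs = 12, matching y values: none (0 points).
  x = 6: rhs = 9, matching y values: 3, 16 (2 points).
  x = 7: rhs = 4, matching y values: 2, 17 (2 points).
  x = 8: rhs = 3, matching y values: none (0 points).
  x = 9: rhs = 12, matching y values: none (0 points).
  x = 10: rhs = 18, matching y values: none (0 points).
  x = 11: rhs = 8, matching y values: none (0 points).
  x = 12: rhs = 7, matching y values: 8, 11 (2 points).
  x = 13: rhs = 2, matching y values: none (0 points).
  x = 14: rhs = 18, matching y values: none (0 points).
  x = 15: rhs = 4, matching y values: 2, 17 (2 points).
  x = 16: rhs = 4, matching y values: 2, 17 (2 points).
  x = 17: rhs = 5, matching y values: 9, 10 (2 points).
  x = 18: rhs = 13, matching y values: none (0 points).
Total affine count: 20.
Full point count |E(F_19)| = 20 + 1 = 21.
Hasse bound: |21 − (19+1)| = |1| = 1 ≤ 2√19 ≈ 8.7178 ✓.


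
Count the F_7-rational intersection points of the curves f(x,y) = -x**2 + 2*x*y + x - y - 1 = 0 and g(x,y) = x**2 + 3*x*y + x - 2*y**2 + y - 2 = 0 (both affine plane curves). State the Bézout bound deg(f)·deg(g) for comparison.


Common zeros: {(5, 0)}; count = 1; Bézout bound = 4.

deg(f) = 2, deg(g) = 2, so Bézout bound = 4.
Scan x ∈ F_7. For each x, list the y ∈ F_7 with f(x, y) ≡ 0 and those with g(x, y) ≡ 0 (mod 7); the common zeros in that column are the intersection.
  x = 0: f ≡ 0 at y ∈ {6}; g ≡ 0 at y ∈ ∅; common: ∅.
  x = 1: f ≡ 0 at y ∈ {1}; g ≡ 0 at y ∈ {0, 2}; common: ∅.
  x = 2: f ≡ 0 at y ∈ {1}; g ≡ 0 at y ∈ {3, 4}; common: ∅.
  x = 3: f ≡ 0 at y ∈ {0}; g ≡ 0 at y ∈ ∅; common: ∅.
  x = 4: f ≡ 0 at y ∈ ∅; g ≡ 0 at y ∈ ∅; common: ∅.
  x = 5: f ≡ 0 at y ∈ {0}; g ≡ 0 at y ∈ {0, 1}; common: {0}.
  x = 6: f ≡ 0 at y ∈ {6}; g ≡ 0 at y ∈ {2, 4}; common: ∅.
Collecting: common zeros = {(5, 0)}, so the count is 1.
Comparison with the Bézout bound: 1 ≤ 4 = deg(f)·deg(g), as expected for curves with no common component (the affine F_7-count falls short of the bound because intersections may lie at infinity, over extension fields, or carry multiplicity).


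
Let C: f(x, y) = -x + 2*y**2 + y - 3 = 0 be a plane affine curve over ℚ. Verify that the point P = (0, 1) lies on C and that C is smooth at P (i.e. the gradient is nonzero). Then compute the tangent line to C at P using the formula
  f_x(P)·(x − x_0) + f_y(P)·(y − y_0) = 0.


Tangent line at P: -x + 5*y - 5 = 0.

Step 1: f(0, 1) = 0, so P lies on C.
Step 2: partial derivatives
  f_x(x, y) = -1, f_y(x, y) = 4*y + 1.
  f_x(P) = -1, f_y(P) = 5 (gradient nonzero, so P is smooth).
Step 3: tangent line at P: -1·(x − 0) + 5·(y − 1) = 0.
Expanding: -x + 5*y - 5 = 0.


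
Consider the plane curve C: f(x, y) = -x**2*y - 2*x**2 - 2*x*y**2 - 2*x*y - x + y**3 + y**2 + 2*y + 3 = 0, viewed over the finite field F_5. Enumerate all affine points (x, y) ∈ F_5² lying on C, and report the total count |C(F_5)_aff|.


Affine F_5-points: {(0, 3), (1, 0), (1, 3), (2, 1), (2, 3), (2, 4), (3, 1), (3, 3), (4, 3)}; count = 9.

For each of the 25 pairs (x, y) ∈ F_5², evaluate f(x, y) mod 5. Record the zeros.
  x = 0: [0↦3, 1↦2, 2↦4, 3↦0, 4↦1]  zeros at y ∈ {3}
  x = 1: [0↦0, 1↦4, 2↦2, 3↦0, 4↦4]  zeros at y ∈ {0, 3}
  x = 2: [0↦3, 1↦0, 2↦2, 3↦0, 4↦0]  zeros at y ∈ {1, 3, 4}
  x = 3: [0↦2, 1↦0, 2↦4, 3↦0, 4↦4]  zeros at y ∈ {1, 3}
  x = 4: [0↦2, 1↦4, 2↦3, 3↦0, 4↦1]  zeros at y ∈ {3}
Collecting zeros: affine points = {(0, 3), (1, 0), (1, 3), (2, 1), (2, 3), (2, 4), (3, 1), (3, 3), (4, 3)}.
Total count |C(F_5)_aff| = 9.


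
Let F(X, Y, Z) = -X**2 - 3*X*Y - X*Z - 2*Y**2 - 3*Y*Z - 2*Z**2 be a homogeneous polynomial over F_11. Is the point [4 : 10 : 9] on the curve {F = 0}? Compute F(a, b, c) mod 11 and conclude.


F(4,10,9) ≡ 10 (mod 11); P is NOT on the curve.

Evaluate F(4, 10, 9) term-by-term (mod 11).
  -X**2 ↦ -1·16·1·1 = -16
  -3*X*Y ↦ -3·4·10·1 = -120
  -X*Z ↦ -1·4·1·9 = -36
  -2*Y**2 ↦ -2·1·100·1 = -200
  -3*Y*Z ↦ -3·1·10·9 = -270
  -2*Z**2 ↦ -2·1·1·81 = -162
Sum: F(4, 10, 9) = (-16) + (-120) + (-36) + (-200) + (-270) + (-162) = -804.
Reducing mod 11: -804 ≡ 10 (mod 11).
Since F(a, b, c) ≡ 10 ≠ 0 (mod 11), P does NOT lie on the curve.


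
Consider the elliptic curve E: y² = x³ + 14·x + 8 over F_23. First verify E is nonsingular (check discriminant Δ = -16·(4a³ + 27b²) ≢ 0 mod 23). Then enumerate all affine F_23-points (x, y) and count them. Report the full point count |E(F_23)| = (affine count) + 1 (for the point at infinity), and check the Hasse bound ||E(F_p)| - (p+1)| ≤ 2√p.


Affine points = {(0, 10), (0, 13), (1, 0), (3, 10), (3, 13), (4, 6), (4, 17), (6, 3), (6, 20), (7, 9), (7, 14), (9, 9), (9, 14), (12, 8), (12, 15), (13, 8), (13, 15), (14, 2), (14, 21), (16, 2), (16, 21), (19, 7), (19, 16), (20, 10), (20, 13), (21, 8), (21, 15), (22, 4), (22, 19)}; affine count = 29; |E(F_23)| = 30.

Discriminant check: Δ ∝ 4a³ + 27b² = 4·14³ + 27·8² = 4·2744 + 27·64 ≡ 8 (mod 23). Nonzero ⇒ E is nonsingular.
For each x ∈ F_23, compute rhs = x³ + 14·x + 8 mod 23, then count y ∈ F_23 with y² ≡ rhs.
  x = 0: rhs = 8, matching y values: 10, 13 (2 points).
  x = 1: rhs = 0, matching y values: 0 (1 points).
  x = 2: rhs = 21, matching y values: none (0 points).
  x = 3: rhs = 8, matching y values: 10, 13 (2 points).
  x = 4: rhs = 13, matching y values: 6, 17 (2 points).
  x = 5: rhs = 19, matching y values: none (0 points).
  x = 6: rhs = 9, matching y values: 3, 20 (2 points).
  x = 7: rhs = 12, matching y values: 9, 14 (2 points).
  x = 8: rhs = 11, matching y values: none (0 points).
  x = 9: rhs = 12, matching y values: 9, 14 (2 points).
  x = 10: rhs = 21, matching y values: none (0 points).
  x = 11: rhs = 21, matching y values: none (0 points).
  x = 12: rhs = 18, matching y values: 8, 15 (2 points).
  x = 13: rhs = 18, matching y values: 8, 15 (2 points).
  x = 14: rhs = 4, matching y values: 2, 21 (2 points).
  x = 15: rhs = 5, matching y values: none (0 points).
  x = 16: rhs = 4, matching y values: 2, 21 (2 points).
  x = 17: rhs = 7, matching y values: none (0 points).
  x = 18: rhs = 20, matching y values: none (0 points).
  x = 19: rhs = 3, matching y values: 7, 16 (2 points).
  x = 20: rhs = 8, matching y values: 10, 13 (2 points).
  x = 21: rhs = 18, matching y values: 8, 15 (2 points).
  x = 22: rhs = 16, matching y values: 4, 19 (2 points).
Total affine count: 29.
Full point count |E(F_23)| = 29 + 1 = 30.
Hasse bound: |30 − (23+1)| = |6| = 6 ≤ 2√23 ≈ 9.5917 ✓.


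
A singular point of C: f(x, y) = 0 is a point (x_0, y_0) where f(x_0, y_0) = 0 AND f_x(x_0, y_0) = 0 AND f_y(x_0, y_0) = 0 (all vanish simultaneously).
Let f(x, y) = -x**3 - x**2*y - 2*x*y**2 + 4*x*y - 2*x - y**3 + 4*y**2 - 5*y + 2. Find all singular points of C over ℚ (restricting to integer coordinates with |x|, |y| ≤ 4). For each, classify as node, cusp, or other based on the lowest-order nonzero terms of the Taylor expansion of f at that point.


Singular points: {(0, 1)}; classification: node.

Compute partial derivatives:
  f_x = -3*x**2 - 2*x*y - 2*y**2 + 4*y - 2.
  f_y = -x**2 - 4*x*y + 4*x - 3*y**2 + 8*y - 5.
Scan x_0 ∈ {−4, ..., 4}. For each x_0, f_y(x_0, y) is a polynomial in y; find its integer roots y ∈ {−4, ..., 4}, then test f_x and f at those candidates.
  x = -4: f_y(-4, y) = -3*y**2 + 24*y - 37; no integer root y with |y| ≤ 4.
  x = -3: f_y(-3, y) = -3*y**2 + 20*y - 26; no integer root y with |y| ≤ 4.
  x = -2: f_y(-2, y) = -3*y**2 + 16*y - 17; no integer root y with |y| ≤ 4.
  x = -1: f_y(-1, y) = -3*y**2 + 12*y - 10; no integer root y with |y| ≤ 4.
  x = 0: f_y(0, y) = -3*y**2 + 8*y - 5; vanishes at y ∈ {1}. (0, 1): f_x = 0, f = 0 — SINGULAR.
  x = 1: f_y(1, y) = -3*y**2 + 4*y - 2; no integer root y with |y| ≤ 4.
  x = 2: f_y(2, y) = -3*y**2 - 1; no integer root y with |y| ≤ 4.
  x = 3: f_y(3, y) = -3*y**2 - 4*y - 2; no integer root y with |y| ≤ 4.
  x = 4: f_y(4, y) = -3*y**2 - 8*y - 5; vanishes at y ∈ {-1}. (4, -1): f_x = -48 ≠ 0.
Only singular point on the grid: (0, 1).
Classify: substitute x = 0 + u, y = 1 + v and expand: f = -u**3 - u**2*v - u**2 - 2*u*v**2 - v**3 + v**2.
No constant or linear terms (consistent with a singular point). Quadratic part: -u**2 + v**2. Cubic part: -u**3 - u**2*v - 2*u*v**2 - v**3.
The quadratic part v**2 - u**2 = (v − u)(v + u) splits into two distinct linear factors, so there are two distinct tangent lines y − 1 = ±(x − 0) — this is a node (ordinary double point).
Classification: node.


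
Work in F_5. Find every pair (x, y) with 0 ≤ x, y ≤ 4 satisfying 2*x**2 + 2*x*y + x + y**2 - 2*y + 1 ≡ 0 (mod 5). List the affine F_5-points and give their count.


Affine F_5-points: {(0, 1), (1, 1), (1, 4), (2, 4)}; count = 4.

For each of the 25 pairs (x, y) ∈ F_5², evaluate f(x, y) mod 5. Record the zeros.
  x = 0: [0↦1, 1↦0, 2↦1, 3↦4, 4↦4]  zeros at y ∈ {1}
  x = 1: [0↦4, 1↦0, 2↦3, 3↦3, 4↦0]  zeros at y ∈ {1, 4}
  x = 2: [0↦1, 1↦4, 2↦4, 3↦1, 4↦0]  zeros at y ∈ {4}
  x = 3: [0↦2, 1↦2, 2↦4, 3↦3, 4↦4]  zeros at y ∈ ∅
  x = 4: [0↦2, 1↦4, 2↦3, 3↦4, 4↦2]  zeros at y ∈ ∅
Collecting zeros: affine points = {(0, 1), (1, 1), (1, 4), (2, 4)}.
Total count |C(F_5)_aff| = 4.


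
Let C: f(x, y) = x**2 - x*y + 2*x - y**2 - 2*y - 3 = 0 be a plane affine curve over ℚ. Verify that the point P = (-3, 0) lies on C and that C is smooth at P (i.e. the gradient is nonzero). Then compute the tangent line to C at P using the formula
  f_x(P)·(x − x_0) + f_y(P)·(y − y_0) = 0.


Tangent line at P: -4*x + y - 12 = 0.

Step 1: f(-3, 0) = 0, so P lies on C.
Step 2: partial derivatives
  f_x(x, y) = 2*x - y + 2, f_y(x, y) = -x - 2*y - 2.
  f_x(P) = -4, f_y(P) = 1 (gradient nonzero, so P is smooth).
Step 3: tangent line at P: -4·(x − -3) + 1·(y − 0) = 0.
Expanding: -4*x + y - 12 = 0.


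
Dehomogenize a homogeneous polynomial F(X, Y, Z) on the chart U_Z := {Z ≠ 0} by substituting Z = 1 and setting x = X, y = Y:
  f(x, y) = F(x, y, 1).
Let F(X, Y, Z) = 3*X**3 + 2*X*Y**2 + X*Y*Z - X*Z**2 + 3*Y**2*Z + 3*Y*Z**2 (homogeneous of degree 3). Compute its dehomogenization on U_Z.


f(x, y) = 3*x**3 + 2*x*y**2 + x*y - x + 3*y**2 + 3*y

On U_Z we set Z = 1. Each monomial c·X^i·Y^j·Z^k in F becomes c·x^i·y^j·1^k = c·x^i·y^j.
Substituting Z = 1: F(X, Y, 1) = 3*x**3 + 2*x*y**2 + x*y - x + 3*y**2 + 3*y.
Note: deg(f) ≤ deg(F) = 3; strict inequality happens when F is divisible by Z (lost terms).


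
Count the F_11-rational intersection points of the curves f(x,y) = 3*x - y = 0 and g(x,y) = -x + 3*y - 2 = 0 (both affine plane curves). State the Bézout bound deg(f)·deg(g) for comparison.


Common zeros: {(3, 9)}; count = 1; Bézout bound = 1.

deg(f) = 1, deg(g) = 1, so Bézout bound = 1.
Scan x ∈ F_11. For each x, list the y ∈ F_11 with f(x, y) ≡ 0 and those with g(x, y) ≡ 0 (mod 11); the common zeros in that column are the intersection.
  x = 0: f ≡ 0 at y ∈ {0}; g ≡ 0 at y ∈ {8}; common: ∅.
  x = 1: f ≡ 0 at y ∈ {3}; g ≡ 0 at y ∈ {1}; common: ∅.
  x = 2: f ≡ 0 at y ∈ {6}; g ≡ 0 at y ∈ {5}; common: ∅.
  x = 3: f ≡ 0 at y ∈ {9}; g ≡ 0 at y ∈ {9}; common: {9}.
  x = 4: f ≡ 0 at y ∈ {1}; g ≡ 0 at y ∈ {2}; common: ∅.
  x = 5: f ≡ 0 at y ∈ {4}; g ≡ 0 at y ∈ {6}; common: ∅.
  x = 6: f ≡ 0 at y ∈ {7}; g ≡ 0 at y ∈ {10}; common: ∅.
  x = 7: f ≡ 0 at y ∈ {10}; g ≡ 0 at y ∈ {3}; common: ∅.
  x = 8: f ≡ 0 at y ∈ {2}; g ≡ 0 at y ∈ {7}; common: ∅.
  x = 9: f ≡ 0 at y ∈ {5}; g ≡ 0 at y ∈ {0}; common: ∅.
  x = 10: f ≡ 0 at y ∈ {8}; g ≡ 0 at y ∈ {4}; common: ∅.
Collecting: common zeros = {(3, 9)}, so the count is 1.
Comparison with the Bézout bound: 1 ≤ 1 = deg(f)·deg(g), as expected for curves with no common component (the bound is attained).


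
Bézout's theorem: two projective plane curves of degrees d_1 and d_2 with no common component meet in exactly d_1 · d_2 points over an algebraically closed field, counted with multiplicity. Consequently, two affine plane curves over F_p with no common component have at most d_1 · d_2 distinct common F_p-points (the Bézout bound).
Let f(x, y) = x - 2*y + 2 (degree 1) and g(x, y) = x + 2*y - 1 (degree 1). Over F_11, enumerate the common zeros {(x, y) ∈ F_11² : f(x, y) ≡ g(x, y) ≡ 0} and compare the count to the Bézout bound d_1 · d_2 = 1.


Common zeros: {(5, 9)}; count = 1; Bézout bound = 1.

deg(f) = 1, deg(g) = 1, so Bézout bound = 1.
Scan x ∈ F_11. For each x, list the y ∈ F_11 with f(x, y) ≡ 0 and those with g(x, y) ≡ 0 (mod 11); the common zeros in that column are the intersection.
  x = 0: f ≡ 0 at y ∈ {1}; g ≡ 0 at y ∈ {6}; common: ∅.
  x = 1: f ≡ 0 at y ∈ {7}; g ≡ 0 at y ∈ {0}; common: ∅.
  x = 2: f ≡ 0 at y ∈ {2}; g ≡ 0 at y ∈ {5}; common: ∅.
  x = 3: f ≡ 0 at y ∈ {8}; g ≡ 0 at y ∈ {10}; common: ∅.
  x = 4: f ≡ 0 at y ∈ {3}; g ≡ 0 at y ∈ {4}; common: ∅.
  x = 5: f ≡ 0 at y ∈ {9}; g ≡ 0 at y ∈ {9}; common: {9}.
  x = 6: f ≡ 0 at y ∈ {4}; g ≡ 0 at y ∈ {3}; common: ∅.
  x = 7: f ≡ 0 at y ∈ {10}; g ≡ 0 at y ∈ {8}; common: ∅.
  x = 8: f ≡ 0 at y ∈ {5}; g ≡ 0 at y ∈ {2}; common: ∅.
  x = 9: f ≡ 0 at y ∈ {0}; g ≡ 0 at y ∈ {7}; common: ∅.
  x = 10: f ≡ 0 at y ∈ {6}; g ≡ 0 at y ∈ {1}; common: ∅.
Collecting: common zeros = {(5, 9)}, so the count is 1.
Comparison with the Bézout bound: 1 ≤ 1 = deg(f)·deg(g), as expected for curves with no common component (the bound is attained).


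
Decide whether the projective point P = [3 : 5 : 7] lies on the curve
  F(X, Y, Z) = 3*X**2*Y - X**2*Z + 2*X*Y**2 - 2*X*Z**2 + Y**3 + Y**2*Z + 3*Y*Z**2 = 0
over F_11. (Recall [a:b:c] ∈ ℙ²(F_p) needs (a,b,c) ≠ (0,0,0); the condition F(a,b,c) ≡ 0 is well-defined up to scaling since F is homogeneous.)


F(3,5,7) ≡ 6 (mod 11); P is NOT on the curve.

Evaluate F(3, 5, 7) term-by-term (mod 11).
  3*X**2*Y ↦ 3·9·5·1 = 135
  -X**2*Z ↦ -1·9·1·7 = -63
  2*X*Y**2 ↦ 2·3·25·1 = 150
  -2*X*Z**2 ↦ -2·3·1·49 = -294
  Y**3 ↦ 1·1·125·1 = 125
  Y**2*Z ↦ 1·1·25·7 = 175
  3*Y*Z**2 ↦ 3·1·5·49 = 735
Sum: F(3, 5, 7) = (135) + (-63) + (150) + (-294) + (125) + (175) + (735) = 963.
Reducing mod 11: 963 ≡ 6 (mod 11).
Since F(a, b, c) ≡ 6 ≠ 0 (mod 11), P does NOT lie on the curve.


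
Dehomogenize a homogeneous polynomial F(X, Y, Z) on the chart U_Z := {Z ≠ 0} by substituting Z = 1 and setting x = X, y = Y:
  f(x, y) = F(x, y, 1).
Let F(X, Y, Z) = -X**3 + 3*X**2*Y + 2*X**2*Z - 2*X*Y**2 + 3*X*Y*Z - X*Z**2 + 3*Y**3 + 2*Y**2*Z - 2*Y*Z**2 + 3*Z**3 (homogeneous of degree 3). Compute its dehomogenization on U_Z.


f(x, y) = -x**3 + 3*x**2*y + 2*x**2 - 2*x*y**2 + 3*x*y - x + 3*y**3 + 2*y**2 - 2*y + 3

On U_Z we set Z = 1. Each monomial c·X^i·Y^j·Z^k in F becomes c·x^i·y^j·1^k = c·x^i·y^j.
Substituting Z = 1: F(X, Y, 1) = -x**3 + 3*x**2*y + 2*x**2 - 2*x*y**2 + 3*x*y - x + 3*y**3 + 2*y**2 - 2*y + 3.
Note: deg(f) ≤ deg(F) = 3; strict inequality happens when F is divisible by Z (lost terms).


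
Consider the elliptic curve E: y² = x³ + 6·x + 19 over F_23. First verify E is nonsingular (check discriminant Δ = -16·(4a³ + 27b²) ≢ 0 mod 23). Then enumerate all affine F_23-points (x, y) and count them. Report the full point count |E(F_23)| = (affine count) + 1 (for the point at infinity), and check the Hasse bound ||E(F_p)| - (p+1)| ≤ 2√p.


Affine points = {(1, 7), (1, 16), (2, 4), (2, 19), (3, 8), (3, 15), (5, 6), (5, 17), (6, 8), (6, 15), (7, 6), (7, 17), (8, 2), (8, 21), (11, 6), (11, 17), (12, 5), (12, 18), (14, 8), (14, 15), (16, 5), (16, 18), (18, 5), (18, 18), (19, 0), (22, 9), (22, 14)}; affine count = 27; |E(F_23)| = 28.

Discriminant check: Δ ∝ 4a³ + 27b² = 4·6³ + 27·19² = 4·216 + 27·361 ≡ 8 (mod 23). Nonzero ⇒ E is nonsingular.
For each x ∈ F_23, compute rhs = x³ + 6·x + 19 mod 23, then count y ∈ F_23 with y² ≡ rhs.
  x = 0: rhs = 19, matching y values: none (0 points).
  x = 1: rhs = 3, matching y values: 7, 16 (2 points).
  x = 2: rhs = 16, matching y values: 4, 19 (2 points).
  x = 3: rhs = 18, matching y values: 8, 15 (2 points).
  x = 4: rhs = 15, matching y values: none (0 points).
  x = 5: rhs = 13, matching y values: 6, 17 (2 points).
  x = 6: rhs = 18, matching y values: 8, 15 (2 points).
  x = 7: rhs = 13, matching y values: 6, 17 (2 points).
  x = 8: rhs = 4, matching y values: 2, 21 (2 points).
  x = 9: rhs = 20, matching y values: none (0 points).
  x = 10: rhs = 21, matching y values: none (0 points).
  x = 11: rhs = 13, matching y values: 6, 17 (2 points).
  x = 12: rhs = 2, matching y values: 5, 18 (2 points).
  x = 13: rhs = 17, matching y values: none (0 points).
  x = 14: rhs = 18, matching y values: 8, 15 (2 points).
  x = 15: rhs = 11, matching y values: none (0 points).
  x = 16: rhs = 2, matching y values: 5, 18 (2 points).
  x = 17: rhs = 20, matching y values: none (0 points).
  x = 18: rhs = 2, matching y values: 5, 18 (2 points).
  x = 19: rhs = 0, matching y values: 0 (1 points).
  x = 20: rhs = 20, matching y values: none (0 points).
  x = 21: rhs = 22, matching y values: none (0 points).
  x = 22: rhs = 12, matching y values: 9, 14 (2 points).
Total affine count: 27.
Full point count |E(F_23)| = 27 + 1 = 28.
Hasse bound: |28 − (23+1)| = |4| = 4 ≤ 2√23 ≈ 9.5917 ✓.


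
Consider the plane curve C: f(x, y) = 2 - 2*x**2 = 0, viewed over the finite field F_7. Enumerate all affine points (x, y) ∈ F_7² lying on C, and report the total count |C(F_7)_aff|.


Affine F_7-points: {(1, 0), (1, 1), (1, 2), (1, 3), (1, 4), (1, 5), (1, 6), (6, 0), (6, 1), (6, 2), (6, 3), (6, 4), (6, 5), (6, 6)}; count = 14.

For each of the 49 pairs (x, y) ∈ F_7², evaluate f(x, y) mod 7. Record the zeros.
  x = 0: [0↦2, 1↦2, 2↦2, 3↦2, 4↦2, 5↦2, 6↦2]  zeros at y ∈ ∅
  x = 1: [0↦0, 1↦0, 2↦0, 3↦0, 4↦0, 5↦0, 6↦0]  zeros at y ∈ {0, 1, 2, 3, 4, 5, 6}
  x = 2: [0↦1, 1↦1, 2↦1, 3↦1, 4↦1, 5↦1, 6↦1]  zeros at y ∈ ∅
  x = 3: [0↦5, 1↦5, 2↦5, 3↦5, 4↦5, 5↦5, 6↦5]  zeros at y ∈ ∅
  x = 4: [0↦5, 1↦5, 2↦5, 3↦5, 4↦5, 5↦5, 6↦5]  zeros at y ∈ ∅
  x = 5: [0↦1, 1↦1, 2↦1, 3↦1, 4↦1, 5↦1, 6↦1]  zeros at y ∈ ∅
  x = 6: [0↦0, 1↦0, 2↦0, 3↦0, 4↦0, 5↦0, 6↦0]  zeros at y ∈ {0, 1, 2, 3, 4, 5, 6}
Collecting zeros: affine points = {(1, 0), (1, 1), (1, 2), (1, 3), (1, 4), (1, 5), (1, 6), (6, 0), (6, 1), (6, 2), (6, 3), (6, 4), (6, 5), (6, 6)}.
Total count |C(F_7)_aff| = 14.


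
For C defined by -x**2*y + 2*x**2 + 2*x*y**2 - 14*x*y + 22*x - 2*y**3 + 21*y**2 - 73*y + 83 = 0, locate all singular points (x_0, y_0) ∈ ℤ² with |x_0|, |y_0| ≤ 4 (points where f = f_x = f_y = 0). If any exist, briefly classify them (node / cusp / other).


Singular points: {(-1, 3)}; classification: node.

Compute partial derivatives:
  f_x = -2*x*y + 4*x + 2*y**2 - 14*y + 22.
  f_y = -x**2 + 4*x*y - 14*x - 6*y**2 + 42*y - 73.
Scan x_0 ∈ {−4, ..., 4}. For each x_0, f_y(x_0, y) is a polynomial in y; find its integer roots y ∈ {−4, ..., 4}, then test f_x and f at those candidates.
  x = -4: f_y(-4, y) = -6*y**2 + 26*y - 33; no integer root y with |y| ≤ 4.
  x = -3: f_y(-3, y) = -6*y**2 + 30*y - 40; no integer root y with |y| ≤ 4.
  x = -2: f_y(-2, y) = -6*y**2 + 34*y - 49; no integer root y with |y| ≤ 4.
  x = -1: f_y(-1, y) = -6*y**2 + 38*y - 60; vanishes at y ∈ {3}. (-1, 3): f_x = 0, f = 0 — SINGULAR.
  x = 0: f_y(0, y) = -6*y**2 + 42*y - 73; no integer root y with |y| ≤ 4.
  x = 1: f_y(1, y) = -6*y**2 + 46*y - 88; vanishes at y ∈ {4}. (1, 4): f_x = -6 ≠ 0.
  x = 2: f_y(2, y) = -6*y**2 + 50*y - 105; no integer root y with |y| ≤ 4.
  x = 3: f_y(3, y) = -6*y**2 + 54*y - 124; no integer root y with |y| ≤ 4.
  x = 4: f_y(4, y) = -6*y**2 + 58*y - 145; no integer root y with |y| ≤ 4.
Only singular point on the grid: (-1, 3).
Classify: substitute x = -1 + u, y = 3 + v and expand: f = -u**2*v - u**2 + 2*u*v**2 - 2*v**3 + v**2.
No constant or linear terms (consistent with a singular point). Quadratic part: -u**2 + v**2. Cubic part: -u**2*v + 2*u*v**2 - 2*v**3.
The quadratic part v**2 - u**2 = (v − u)(v + u) splits into two distinct linear factors, so there are two distinct tangent lines y − 3 = ±(x − -1) — this is a node (ordinary double point).
Classification: node.
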